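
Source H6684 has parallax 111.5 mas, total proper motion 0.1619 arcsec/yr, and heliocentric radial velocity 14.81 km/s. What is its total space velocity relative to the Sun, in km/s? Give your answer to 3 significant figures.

d = 1/p = 1/0.1115″ = 8.9686 pc.
v_t = 4.740 μ d = 4.740 × 0.1619 × 8.9686 = 6.8826 km/s.
v = √(v_r² + v_t²) = √(14.81² + 6.8826²) = √266.706 = 16.331 km/s.

16.3 km/s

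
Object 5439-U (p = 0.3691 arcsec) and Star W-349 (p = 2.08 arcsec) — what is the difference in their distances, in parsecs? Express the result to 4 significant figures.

2.229 pc

d_A = 1/0.3691″ = 2.7093 pc; d_B = 1/2.080″ = 0.48077 pc.
|d_B − d_A| = |0.48077 − 2.7093| = 2.2285 pc.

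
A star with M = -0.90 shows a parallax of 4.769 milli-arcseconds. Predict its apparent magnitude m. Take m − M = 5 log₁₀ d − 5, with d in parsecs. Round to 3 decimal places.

d = 1/p = 1/0.004769″ = 209.69 pc.
m − M = 5 log₁₀ d − 5 = 5 log₁₀(209.69) − 5 = 11.6079 − 5 = 6.6079.
m = M + (m − M) = -0.90 + 6.6079 = 5.708.

m = 5.708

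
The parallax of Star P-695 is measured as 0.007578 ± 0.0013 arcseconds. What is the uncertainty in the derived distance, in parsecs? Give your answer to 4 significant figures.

22.64 pc

d = 1/p, so σ_d = σ_p / p².
σ_d = 0.00130 / (0.007578)² = 0.00130 / 0.000057426 = 22.638 pc.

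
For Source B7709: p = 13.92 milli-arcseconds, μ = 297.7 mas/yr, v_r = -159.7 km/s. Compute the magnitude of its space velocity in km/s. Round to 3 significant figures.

189 km/s

d = 1/p = 1/0.01392″ = 71.839 pc.
μ = 297.7 mas/yr = 0.2977 ″/yr.
v_t = 4.740 μ d = 4.740 × 0.2977 × 71.839 = 101.37 km/s.
v = √(v_r² + v_t²) = √((-159.7)² + 101.37²) = √35780 = 189.16 km/s.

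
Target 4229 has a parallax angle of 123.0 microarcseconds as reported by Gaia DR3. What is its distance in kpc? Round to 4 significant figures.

p = 123.0 microarcseconds = 0.0001230 arcsec.
d = 1/p = 1/0.0001230 = 8130.1 pc.
= 8.1301 kpc.

8.130 kpc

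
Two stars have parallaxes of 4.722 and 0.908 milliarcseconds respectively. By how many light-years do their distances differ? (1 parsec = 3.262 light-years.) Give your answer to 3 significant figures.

2900 ly

d_A = 1/0.004722″ = 211.77 pc; d_B = 1/0.0009080″ = 1101.3 pc.
|d_B − d_A| = |1101.3 − 211.77| = 889.53 pc = 889.53 × 3.262 ly = 2901.6 ly.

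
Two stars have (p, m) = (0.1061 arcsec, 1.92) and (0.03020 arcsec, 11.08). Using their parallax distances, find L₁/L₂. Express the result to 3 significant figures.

L₁/L₂ = 374

d₁ = 1/p₁ = 1/0.1061″ = 9.4251 pc; d₂ = 1/p₂ = 1/0.03020″ = 33.113 pc.
M₁ = m₁ − 5 log₁₀ d₁ + 5 = 1.92 − 4.8714 + 5 = 2.0486.
M₂ = 11.08 − 7.6000 + 5 = 8.4800.
L₁/L₂ = 10^(0.4(M₂ − M₁)) = 10^(0.4 × 6.4314) = 10^2.57256 = 373.73.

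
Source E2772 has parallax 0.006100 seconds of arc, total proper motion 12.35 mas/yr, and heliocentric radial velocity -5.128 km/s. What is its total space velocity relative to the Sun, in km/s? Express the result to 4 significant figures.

d = 1/p = 1/0.006100″ = 163.93 pc.
μ = 12.35 mas/yr = 0.01235 ″/yr.
v_t = 4.740 μ d = 4.740 × 0.01235 × 163.93 = 9.5963 km/s.
v = √(v_r² + v_t²) = √((-5.128)² + 9.5963²) = √118.385 = 10.88 km/s.

10.88 km/s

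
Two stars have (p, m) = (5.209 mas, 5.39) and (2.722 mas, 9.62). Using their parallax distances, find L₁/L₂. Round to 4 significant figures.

L₁/L₂ = 13.44

d₁ = 1/p₁ = 1/0.005209″ = 191.98 pc; d₂ = 1/p₂ = 1/0.002722″ = 367.38 pc.
M₁ = m₁ − 5 log₁₀ d₁ + 5 = 5.39 − 11.4163 + 5 = -1.0263.
M₂ = 9.62 − 12.8256 + 5 = 1.7944.
L₁/L₂ = 10^(0.4(M₂ − M₁)) = 10^(0.4 × 2.8207) = 10^1.12828 = 13.436.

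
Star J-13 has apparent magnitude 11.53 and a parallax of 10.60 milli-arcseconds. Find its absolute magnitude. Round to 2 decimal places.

d = 1/p = 1/0.01060″ = 94.34 pc.
m − M = 5 log₁₀(94.34) − 5 = 9.8735 − 5 = 4.8735.
M = m − (m − M) = 11.53 − 4.8735 = 6.66.

M = 6.66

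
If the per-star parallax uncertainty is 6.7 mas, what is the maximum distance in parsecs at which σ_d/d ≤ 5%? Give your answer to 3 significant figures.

7.46 pc

σ_d/d = σ_p/p, so the condition is σ_p/p ≤ 0.05, i.e. p ≥ σ_p/0.05.
p_min = 6.7/0.05 = 134 mas = 0.134 arcsec.
d_max = 1/p_min = 1/0.134 = 7.4627 pc.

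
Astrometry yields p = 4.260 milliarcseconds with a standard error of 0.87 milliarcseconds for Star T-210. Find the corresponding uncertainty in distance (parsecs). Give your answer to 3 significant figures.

d = 1/p, so σ_d = σ_p / p².
σ_d = 0.000870 / (0.004260)² = 0.000870 / 0.000018148 = 47.939 pc.

47.9 pc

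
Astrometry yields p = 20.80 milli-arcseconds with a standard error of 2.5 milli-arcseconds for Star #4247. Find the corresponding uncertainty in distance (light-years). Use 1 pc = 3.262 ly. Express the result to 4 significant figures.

d = 1/p, so σ_d = σ_p / p².
σ_d = 0.00250 / (0.02080)² = 0.00250 / 0.00043264 = 5.7785 pc = 5.7785 × 3.262 ly = 18.849 ly.

18.85 ly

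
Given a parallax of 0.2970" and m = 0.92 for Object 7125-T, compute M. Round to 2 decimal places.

d = 1/p = 1/0.2970″ = 3.367 pc.
m − M = 5 log₁₀(3.367) − 5 = 2.6362 − 5 = -2.3638.
M = m − (m − M) = 0.92 − (-2.3638) = 3.28.

M = 3.28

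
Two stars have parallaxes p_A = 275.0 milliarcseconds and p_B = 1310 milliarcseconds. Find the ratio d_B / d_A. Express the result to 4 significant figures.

Since d = 1/p, d_B/d_A = p_A/p_B.
= 275.0 / 1310 = 0.20992.

0.2099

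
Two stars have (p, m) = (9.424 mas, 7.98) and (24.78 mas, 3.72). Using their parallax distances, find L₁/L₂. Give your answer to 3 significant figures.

L₁/L₂ = 0.137

d₁ = 1/p₁ = 1/0.009424″ = 106.11 pc; d₂ = 1/p₂ = 1/0.02478″ = 40.355 pc.
M₁ = m₁ − 5 log₁₀ d₁ + 5 = 7.98 − 10.1288 + 5 = 2.8512.
M₂ = 3.72 − 8.0295 + 5 = 0.6905.
L₁/L₂ = 10^(0.4(M₂ − M₁)) = 10^(0.4 × (-2.1607)) = 10^(-0.86428) = 0.13668.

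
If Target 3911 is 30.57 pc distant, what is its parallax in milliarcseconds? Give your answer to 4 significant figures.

p = 1/d = 1/30.57 = 0.032712 arcsec.
= 0.032712 × 1000 = 32.712 mas.

32.71 mas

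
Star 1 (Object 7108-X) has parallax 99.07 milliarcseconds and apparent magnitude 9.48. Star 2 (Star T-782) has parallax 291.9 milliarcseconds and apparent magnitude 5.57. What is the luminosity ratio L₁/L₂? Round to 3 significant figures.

L₁/L₂ = 0.237

d₁ = 1/p₁ = 1/0.09907″ = 10.094 pc; d₂ = 1/p₂ = 1/0.2919″ = 3.4258 pc.
M₁ = m₁ − 5 log₁₀ d₁ + 5 = 9.48 − 5.0203 + 5 = 9.4597.
M₂ = 5.57 − 2.6738 + 5 = 7.8962.
L₁/L₂ = 10^(0.4(M₂ − M₁)) = 10^(0.4 × (-1.5635)) = 10^(-0.62540) = 0.23692.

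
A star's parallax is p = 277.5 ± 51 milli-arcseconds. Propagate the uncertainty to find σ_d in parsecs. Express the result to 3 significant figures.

0.662 pc

d = 1/p, so σ_d = σ_p / p².
σ_d = 0.0510 / (0.2775)² = 0.0510 / 0.077006 = 0.66229 pc.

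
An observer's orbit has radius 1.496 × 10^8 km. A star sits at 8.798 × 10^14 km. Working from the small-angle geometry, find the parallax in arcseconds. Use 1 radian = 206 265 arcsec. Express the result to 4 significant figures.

0.03507 arcsec

θ ≈ B/d = (1.496 × 10^8) / (8.798 × 10^14) = 1.7004 × 10^-7 rad.
In arcseconds: 1.7004 × 10^-7 × 206265 = 0.035073″.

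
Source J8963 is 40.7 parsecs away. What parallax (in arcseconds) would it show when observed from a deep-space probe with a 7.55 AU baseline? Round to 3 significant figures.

p (arcsec) = B (AU) / d (pc).
p = 7.55 / 40.7 = 0.1855 arcsec.

0.186 arcsec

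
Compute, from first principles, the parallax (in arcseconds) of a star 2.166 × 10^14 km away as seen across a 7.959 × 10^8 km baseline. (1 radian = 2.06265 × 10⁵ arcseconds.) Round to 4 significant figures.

θ ≈ B/d = (7.959 × 10^8) / (2.166 × 10^14) = 3.6745 × 10^-6 rad.
In arcseconds: 3.6745 × 10^-6 × 206265 = 0.75792″.

0.7579 arcsec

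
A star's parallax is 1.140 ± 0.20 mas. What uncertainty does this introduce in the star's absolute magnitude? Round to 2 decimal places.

M = m − 5 log₁₀ d + 5 = m + 5 log₁₀ p + 5, so ∂M/∂p = 5/(p ln 10).
σ_M = (5/ln 10) · (σ_p/p) = 2.1715 × 0.20/1.140 = 2.1715 × 0.17544 = 0.38097.

σ_M = 0.38 mag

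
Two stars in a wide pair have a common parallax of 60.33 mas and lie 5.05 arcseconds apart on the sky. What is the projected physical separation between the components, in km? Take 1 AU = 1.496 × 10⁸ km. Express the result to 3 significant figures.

1.25 × 10^10 km

d = 1/p = 1/0.06033″ = 16.576 pc.
At distance d (pc), an angle of θ arcsec spans θ·d AU: s = 5.05 × 16.576 = 83.709 AU.
= 83.709 × 1.496 × 10⁸ km = 1.2523 × 10^10 km.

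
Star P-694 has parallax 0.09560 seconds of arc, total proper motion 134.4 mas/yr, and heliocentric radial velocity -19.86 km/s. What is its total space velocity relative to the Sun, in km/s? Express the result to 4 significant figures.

d = 1/p = 1/0.09560″ = 10.46 pc.
μ = 134.4 mas/yr = 0.1344 ″/yr.
v_t = 4.740 μ d = 4.740 × 0.1344 × 10.46 = 6.6636 km/s.
v = √(v_r² + v_t²) = √((-19.86)² + 6.6636²) = √438.823 = 20.948 km/s.

20.95 km/s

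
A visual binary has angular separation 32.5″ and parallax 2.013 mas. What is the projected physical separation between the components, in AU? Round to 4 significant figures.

d = 1/p = 1/0.002013″ = 496.77 pc.
At distance d (pc), an angle of θ arcsec spans θ·d AU: s = 32.5 × 496.77 = 16145 AU.

16150 AU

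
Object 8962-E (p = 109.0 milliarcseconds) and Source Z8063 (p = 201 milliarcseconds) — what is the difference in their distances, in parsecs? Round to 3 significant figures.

4.20 pc

d_A = 1/0.1090″ = 9.1743 pc; d_B = 1/0.2010″ = 4.9751 pc.
|d_B − d_A| = |4.9751 − 9.1743| = 4.1992 pc.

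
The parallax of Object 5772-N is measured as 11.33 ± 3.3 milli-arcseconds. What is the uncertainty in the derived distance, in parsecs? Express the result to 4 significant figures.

d = 1/p, so σ_d = σ_p / p².
σ_d = 0.00330 / (0.01133)² = 0.00330 / 0.00012837 = 25.707 pc.

25.71 pc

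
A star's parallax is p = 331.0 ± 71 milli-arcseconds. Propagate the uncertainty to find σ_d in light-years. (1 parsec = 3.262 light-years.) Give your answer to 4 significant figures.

2.114 ly

d = 1/p, so σ_d = σ_p / p².
σ_d = 0.0710 / (0.3310)² = 0.0710 / 0.10956 = 0.64805 pc = 0.64805 × 3.262 ly = 2.1139 ly.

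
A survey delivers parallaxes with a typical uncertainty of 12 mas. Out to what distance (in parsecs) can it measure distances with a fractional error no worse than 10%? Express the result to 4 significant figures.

8.333 pc

σ_d/d = σ_p/p, so the condition is σ_p/p ≤ 0.10, i.e. p ≥ σ_p/0.10.
p_min = 12/0.10 = 120 mas = 0.12 arcsec.
d_max = 1/p_min = 1/0.12 = 8.3333 pc.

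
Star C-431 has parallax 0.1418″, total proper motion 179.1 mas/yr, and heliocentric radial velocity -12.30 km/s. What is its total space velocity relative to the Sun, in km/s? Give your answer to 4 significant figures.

13.68 km/s

d = 1/p = 1/0.1418″ = 7.0522 pc.
μ = 179.1 mas/yr = 0.1791 ″/yr.
v_t = 4.740 μ d = 4.740 × 0.1791 × 7.0522 = 5.9869 km/s.
v = √(v_r² + v_t²) = √((-12.30)² + 5.9869²) = √187.133 = 13.68 km/s.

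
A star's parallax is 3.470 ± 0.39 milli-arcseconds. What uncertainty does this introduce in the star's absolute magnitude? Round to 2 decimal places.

σ_M = 0.24 mag

M = m − 5 log₁₀ d + 5 = m + 5 log₁₀ p + 5, so ∂M/∂p = 5/(p ln 10).
σ_M = (5/ln 10) · (σ_p/p) = 2.1715 × 0.39/3.470 = 2.1715 × 0.11239 = 0.24405.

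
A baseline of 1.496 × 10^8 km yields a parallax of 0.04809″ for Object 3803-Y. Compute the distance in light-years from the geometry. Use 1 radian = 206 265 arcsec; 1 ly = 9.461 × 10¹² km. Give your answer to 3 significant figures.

θ = 0.04809″ = 0.04809/206265 = 2.3315 × 10^-7 rad.
d = B/θ = (1.496 × 10^8) / (2.3315 × 10^-7) = 6.4165 × 10^14 km = (6.4165 × 10^14) / (9.461 × 10^12) ly = 67.821 ly.

67.8 ly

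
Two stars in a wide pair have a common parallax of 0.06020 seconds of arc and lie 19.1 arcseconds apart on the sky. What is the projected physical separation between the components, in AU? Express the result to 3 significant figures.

317 AU

d = 1/p = 1/0.06020″ = 16.611 pc.
At distance d (pc), an angle of θ arcsec spans θ·d AU: s = 19.1 × 16.611 = 317.27 AU.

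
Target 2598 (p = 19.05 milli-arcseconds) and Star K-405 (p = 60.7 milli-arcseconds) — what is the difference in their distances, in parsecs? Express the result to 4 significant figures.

d_A = 1/0.01905″ = 52.493 pc; d_B = 1/0.06070″ = 16.474 pc.
|d_B − d_A| = |16.474 − 52.493| = 36.019 pc.

36.02 pc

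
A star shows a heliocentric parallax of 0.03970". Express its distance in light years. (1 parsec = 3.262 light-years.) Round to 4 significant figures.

82.17 light years

d = 1/p = 1/0.03970 = 25.189 pc.
In light-years: 25.189 × 3.262 = 82.167 ly.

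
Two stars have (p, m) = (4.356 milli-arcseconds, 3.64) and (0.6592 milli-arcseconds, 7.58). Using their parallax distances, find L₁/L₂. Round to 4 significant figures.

d₁ = 1/p₁ = 1/0.004356″ = 229.57 pc; d₂ = 1/p₂ = 1/0.0006592″ = 1517 pc.
M₁ = m₁ − 5 log₁₀ d₁ + 5 = 3.64 − 11.8046 + 5 = -3.1646.
M₂ = 7.58 − 15.9049 + 5 = -3.3249.
L₁/L₂ = 10^(0.4(M₂ − M₁)) = 10^(0.4 × (-0.1603)) = 10^(-0.06412) = 0.86274.

L₁/L₂ = 0.8627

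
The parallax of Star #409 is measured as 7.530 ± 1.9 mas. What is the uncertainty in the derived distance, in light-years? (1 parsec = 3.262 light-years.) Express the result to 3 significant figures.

d = 1/p, so σ_d = σ_p / p².
σ_d = 0.00190 / (0.007530)² = 0.00190 / 0.000056701 = 33.509 pc = 33.509 × 3.262 ly = 109.31 ly.

109 ly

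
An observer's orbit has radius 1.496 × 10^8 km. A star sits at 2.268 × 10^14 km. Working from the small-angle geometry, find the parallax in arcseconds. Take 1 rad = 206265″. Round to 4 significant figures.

θ ≈ B/d = (1.496 × 10^8) / (2.268 × 10^14) = 6.5961 × 10^-7 rad.
In arcseconds: 6.5961 × 10^-7 × 206265 = 0.13605″.

0.1361 arcsec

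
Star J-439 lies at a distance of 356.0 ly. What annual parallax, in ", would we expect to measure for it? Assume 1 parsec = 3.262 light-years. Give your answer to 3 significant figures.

0.00916 "

d = 356.0 ly ÷ 3.262 = 109.14 pc.
p = 1/d = 1/109.14 = 0.0091625 arcsec.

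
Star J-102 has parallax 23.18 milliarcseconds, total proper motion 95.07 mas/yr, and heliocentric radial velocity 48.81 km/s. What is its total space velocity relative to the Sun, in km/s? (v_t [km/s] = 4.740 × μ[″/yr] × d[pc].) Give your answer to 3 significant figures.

52.5 km/s

d = 1/p = 1/0.02318″ = 43.141 pc.
μ = 95.07 mas/yr = 0.09507 ″/yr.
v_t = 4.740 μ d = 4.740 × 0.09507 × 43.141 = 19.441 km/s.
v = √(v_r² + v_t²) = √(48.81² + 19.441²) = √2760.37 = 52.539 km/s.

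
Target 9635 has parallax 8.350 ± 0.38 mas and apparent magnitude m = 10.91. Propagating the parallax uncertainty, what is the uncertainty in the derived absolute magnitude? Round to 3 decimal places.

M = m − 5 log₁₀ d + 5 = m + 5 log₁₀ p + 5, so ∂M/∂p = 5/(p ln 10).
σ_M = (5/ln 10) · (σ_p/p) = 2.1715 × 0.38/8.350 = 2.1715 × 0.045509 = 0.098823.

σ_M = 0.099 mag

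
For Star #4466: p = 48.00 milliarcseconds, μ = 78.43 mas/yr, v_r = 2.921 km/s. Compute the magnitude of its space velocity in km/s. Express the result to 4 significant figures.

d = 1/p = 1/0.04800″ = 20.833 pc.
μ = 78.43 mas/yr = 0.07843 ″/yr.
v_t = 4.740 μ d = 4.740 × 0.07843 × 20.833 = 7.7448 km/s.
v = √(v_r² + v_t²) = √(2.921² + 7.7448²) = √68.5142 = 8.2773 km/s.

8.277 km/s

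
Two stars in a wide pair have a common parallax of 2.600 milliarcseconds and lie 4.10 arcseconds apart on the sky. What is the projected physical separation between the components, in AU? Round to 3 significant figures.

d = 1/p = 1/0.002600″ = 384.62 pc.
At distance d (pc), an angle of θ arcsec spans θ·d AU: s = 4.10 × 384.62 = 1576.9 AU.

1580 AU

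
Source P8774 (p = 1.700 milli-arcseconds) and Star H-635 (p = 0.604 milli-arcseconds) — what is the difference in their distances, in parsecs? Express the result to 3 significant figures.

d_A = 1/0.001700″ = 588.24 pc; d_B = 1/0.0006040″ = 1655.6 pc.
|d_B − d_A| = |1655.6 − 588.24| = 1067.4 pc.

1070 pc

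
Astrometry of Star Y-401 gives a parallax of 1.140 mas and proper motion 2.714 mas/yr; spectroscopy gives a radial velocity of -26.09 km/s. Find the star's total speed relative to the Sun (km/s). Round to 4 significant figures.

d = 1/p = 1/0.001140″ = 877.19 pc.
μ = 2.714 mas/yr = 0.002714 ″/yr.
v_t = 4.740 μ d = 4.740 × 0.002714 × 877.19 = 11.284 km/s.
v = √(v_r² + v_t²) = √((-26.09)² + 11.284²) = √808.017 = 28.426 km/s.

28.43 km/s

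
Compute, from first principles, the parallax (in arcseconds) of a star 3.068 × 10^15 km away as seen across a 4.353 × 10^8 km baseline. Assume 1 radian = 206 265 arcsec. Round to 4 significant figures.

0.02927 arcsec

θ ≈ B/d = (4.353 × 10^8) / (3.068 × 10^15) = 1.4188 × 10^-7 rad.
In arcseconds: 1.4188 × 10^-7 × 206265 = 0.029265″.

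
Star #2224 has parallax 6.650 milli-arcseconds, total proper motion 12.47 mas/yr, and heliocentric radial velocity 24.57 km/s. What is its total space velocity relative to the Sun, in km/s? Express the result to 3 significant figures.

26.1 km/s

d = 1/p = 1/0.006650″ = 150.38 pc.
μ = 12.47 mas/yr = 0.01247 ″/yr.
v_t = 4.740 μ d = 4.740 × 0.01247 × 150.38 = 8.8886 km/s.
v = √(v_r² + v_t²) = √(24.57² + 8.8886²) = √682.692 = 26.128 km/s.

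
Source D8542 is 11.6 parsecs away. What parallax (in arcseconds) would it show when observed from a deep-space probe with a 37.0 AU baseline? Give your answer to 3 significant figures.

p (arcsec) = B (AU) / d (pc).
p = 37.0 / 11.6 = 3.1897 arcsec.

3.19 arcsec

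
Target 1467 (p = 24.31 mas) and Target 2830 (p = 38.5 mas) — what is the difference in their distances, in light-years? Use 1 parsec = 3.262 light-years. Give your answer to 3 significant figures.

d_A = 1/0.02431″ = 41.135 pc; d_B = 1/0.03850″ = 25.974 pc.
|d_B − d_A| = |25.974 − 41.135| = 15.161 pc = 15.161 × 3.262 ly = 49.455 ly.

49.5 ly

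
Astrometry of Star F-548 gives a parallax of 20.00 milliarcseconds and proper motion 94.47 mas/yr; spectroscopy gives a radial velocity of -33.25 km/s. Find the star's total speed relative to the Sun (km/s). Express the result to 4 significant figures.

d = 1/p = 1/0.02000″ = 50 pc.
μ = 94.47 mas/yr = 0.09447 ″/yr.
v_t = 4.740 μ d = 4.740 × 0.09447 × 50 = 22.389 km/s.
v = √(v_r² + v_t²) = √((-33.25)² + 22.389²) = √1606.83 = 40.085 km/s.

40.09 km/s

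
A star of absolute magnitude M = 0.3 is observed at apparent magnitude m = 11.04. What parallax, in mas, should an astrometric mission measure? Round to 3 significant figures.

0.711 mas

m − M = 11.04 − 0.3 = 10.74.
d = 10^((m−M)/5 + 1) = 10^3.148 = 1406 pc.
p = 1/d = 1/1406 = 0.00071124 arcsec = 0.71124 mas.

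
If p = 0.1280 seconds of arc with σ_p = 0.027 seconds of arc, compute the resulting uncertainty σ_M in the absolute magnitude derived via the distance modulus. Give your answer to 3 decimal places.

M = m − 5 log₁₀ d + 5 = m + 5 log₁₀ p + 5, so ∂M/∂p = 5/(p ln 10).
σ_M = (5/ln 10) · (σ_p/p) = 2.1715 × 0.027/0.1280 = 2.1715 × 0.21094 = 0.45806.

σ_M = 0.458 mag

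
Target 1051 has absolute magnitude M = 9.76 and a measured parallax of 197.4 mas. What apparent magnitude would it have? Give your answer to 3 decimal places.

d = 1/p = 1/0.1974″ = 5.0659 pc.
m − M = 5 log₁₀ d − 5 = 5 log₁₀(5.0659) − 5 = 3.5233 − 5 = -1.4767.
m = M + (m − M) = 9.76 + (-1.4767) = 8.283.

m = 8.283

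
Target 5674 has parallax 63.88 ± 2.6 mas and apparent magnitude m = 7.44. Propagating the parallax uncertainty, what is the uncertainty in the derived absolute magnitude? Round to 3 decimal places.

M = m − 5 log₁₀ d + 5 = m + 5 log₁₀ p + 5, so ∂M/∂p = 5/(p ln 10).
σ_M = (5/ln 10) · (σ_p/p) = 2.1715 × 2.6/63.88 = 2.1715 × 0.040701 = 0.088382.

σ_M = 0.088 mag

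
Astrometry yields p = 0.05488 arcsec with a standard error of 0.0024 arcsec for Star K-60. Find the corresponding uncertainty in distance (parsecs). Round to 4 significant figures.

0.7969 pc

d = 1/p, so σ_d = σ_p / p².
σ_d = 0.00240 / (0.05488)² = 0.00240 / 0.0030118 = 0.79687 pc.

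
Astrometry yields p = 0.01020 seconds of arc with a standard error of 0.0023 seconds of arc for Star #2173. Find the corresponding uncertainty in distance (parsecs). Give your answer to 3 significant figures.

d = 1/p, so σ_d = σ_p / p².
σ_d = 0.00230 / (0.01020)² = 0.00230 / 0.00010404 = 22.107 pc.

22.1 pc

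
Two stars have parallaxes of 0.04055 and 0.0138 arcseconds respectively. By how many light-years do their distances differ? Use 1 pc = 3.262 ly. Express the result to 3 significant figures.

d_A = 1/0.04055″ = 24.661 pc; d_B = 1/0.01380″ = 72.464 pc.
|d_B − d_A| = |72.464 − 24.661| = 47.803 pc = 47.803 × 3.262 ly = 155.93 ly.

156 ly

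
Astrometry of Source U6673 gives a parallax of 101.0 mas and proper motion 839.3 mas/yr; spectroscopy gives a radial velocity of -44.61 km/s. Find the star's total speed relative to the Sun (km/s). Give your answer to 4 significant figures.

59.51 km/s

d = 1/p = 1/0.1010″ = 9.901 pc.
μ = 839.3 mas/yr = 0.8393 ″/yr.
v_t = 4.740 μ d = 4.740 × 0.8393 × 9.901 = 39.389 km/s.
v = √(v_r² + v_t²) = √((-44.61)² + 39.389²) = √3541.55 = 59.511 km/s.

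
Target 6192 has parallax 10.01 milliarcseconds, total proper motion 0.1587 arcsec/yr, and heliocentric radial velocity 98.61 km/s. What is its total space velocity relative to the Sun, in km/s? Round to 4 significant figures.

124.0 km/s

d = 1/p = 1/0.01001″ = 99.9 pc.
v_t = 4.740 μ d = 4.740 × 0.1587 × 99.9 = 75.149 km/s.
v = √(v_r² + v_t²) = √(98.61² + 75.149²) = √15371.3 = 123.98 km/s.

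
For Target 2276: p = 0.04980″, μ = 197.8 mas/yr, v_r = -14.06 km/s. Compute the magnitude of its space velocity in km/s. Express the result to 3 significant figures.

d = 1/p = 1/0.04980″ = 20.08 pc.
μ = 197.8 mas/yr = 0.1978 ″/yr.
v_t = 4.740 μ d = 4.740 × 0.1978 × 20.08 = 18.826 km/s.
v = √(v_r² + v_t²) = √((-14.06)² + 18.826²) = √552.102 = 23.497 km/s.

23.5 km/s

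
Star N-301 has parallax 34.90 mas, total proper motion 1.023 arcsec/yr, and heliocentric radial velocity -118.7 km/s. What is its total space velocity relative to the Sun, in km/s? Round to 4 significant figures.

182.7 km/s

d = 1/p = 1/0.03490″ = 28.653 pc.
v_t = 4.740 μ d = 4.740 × 1.023 × 28.653 = 138.94 km/s.
v = √(v_r² + v_t²) = √((-118.7)² + 138.94²) = √33394 = 182.74 km/s.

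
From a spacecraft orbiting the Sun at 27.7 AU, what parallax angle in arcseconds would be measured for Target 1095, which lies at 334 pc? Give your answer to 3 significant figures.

0.0829 arcsec

p (arcsec) = B (AU) / d (pc).
p = 27.7 / 334 = 0.082934 arcsec.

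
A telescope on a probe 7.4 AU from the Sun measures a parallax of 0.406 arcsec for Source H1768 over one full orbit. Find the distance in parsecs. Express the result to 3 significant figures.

With baseline B (in AU) and parallax p (in arcsec), d = B/p parsecs.
d = 7.4 / 0.406 = 18.227 pc.

18.2 pc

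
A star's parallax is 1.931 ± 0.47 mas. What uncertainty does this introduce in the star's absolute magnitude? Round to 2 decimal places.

σ_M = 0.53 mag

M = m − 5 log₁₀ d + 5 = m + 5 log₁₀ p + 5, so ∂M/∂p = 5/(p ln 10).
σ_M = (5/ln 10) · (σ_p/p) = 2.1715 × 0.47/1.931 = 2.1715 × 0.2434 = 0.52854.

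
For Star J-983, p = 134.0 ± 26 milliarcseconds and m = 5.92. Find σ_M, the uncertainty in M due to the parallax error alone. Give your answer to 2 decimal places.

σ_M = 0.42 mag

M = m − 5 log₁₀ d + 5 = m + 5 log₁₀ p + 5, so ∂M/∂p = 5/(p ln 10).
σ_M = (5/ln 10) · (σ_p/p) = 2.1715 × 26/134.0 = 2.1715 × 0.19403 = 0.42134.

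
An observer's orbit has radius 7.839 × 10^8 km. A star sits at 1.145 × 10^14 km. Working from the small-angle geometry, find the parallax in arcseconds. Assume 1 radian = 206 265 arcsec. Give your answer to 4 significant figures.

1.412 arcsec

θ ≈ B/d = (7.839 × 10^8) / (1.145 × 10^14) = 6.8463 × 10^-6 rad.
In arcseconds: 6.8463 × 10^-6 × 206265 = 1.4122″.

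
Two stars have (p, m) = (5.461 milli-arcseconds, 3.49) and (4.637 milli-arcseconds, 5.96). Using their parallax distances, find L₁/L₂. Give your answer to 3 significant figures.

d₁ = 1/p₁ = 1/0.005461″ = 183.12 pc; d₂ = 1/p₂ = 1/0.004637″ = 215.66 pc.
M₁ = m₁ − 5 log₁₀ d₁ + 5 = 3.49 − 11.3137 + 5 = -2.8237.
M₂ = 5.96 − 11.6688 + 5 = -0.7088.
L₁/L₂ = 10^(0.4(M₂ − M₁)) = 10^(0.4 × 2.1149) = 10^0.84596 = 7.0139.

L₁/L₂ = 7.01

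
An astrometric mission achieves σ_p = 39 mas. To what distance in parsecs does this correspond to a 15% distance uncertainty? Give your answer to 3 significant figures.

σ_d/d = σ_p/p, so the condition is σ_p/p ≤ 0.15, i.e. p ≥ σ_p/0.15.
p_min = 39/0.15 = 260 mas = 0.26 arcsec.
d_max = 1/p_min = 1/0.26 = 3.8462 pc.

3.85 pc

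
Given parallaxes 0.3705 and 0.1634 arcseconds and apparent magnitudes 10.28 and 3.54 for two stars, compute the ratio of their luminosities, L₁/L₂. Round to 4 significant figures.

d₁ = 1/p₁ = 1/0.3705″ = 2.6991 pc; d₂ = 1/p₂ = 1/0.1634″ = 6.12 pc.
M₁ = m₁ − 5 log₁₀ d₁ + 5 = 10.28 − 2.1561 + 5 = 13.1239.
M₂ = 3.54 − 3.9338 + 5 = 4.6062.
L₁/L₂ = 10^(0.4(M₂ − M₁)) = 10^(0.4 × (-8.5177)) = 10^(-3.40708) = 0.00039167.

L₁/L₂ = 0.0003917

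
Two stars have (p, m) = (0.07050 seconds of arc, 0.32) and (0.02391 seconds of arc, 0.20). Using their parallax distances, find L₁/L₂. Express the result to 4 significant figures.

d₁ = 1/p₁ = 1/0.07050″ = 14.184 pc; d₂ = 1/p₂ = 1/0.02391″ = 41.824 pc.
M₁ = m₁ − 5 log₁₀ d₁ + 5 = 0.32 − 5.7590 + 5 = -0.4390.
M₂ = 0.20 − 8.1071 + 5 = -2.9071.
L₁/L₂ = 10^(0.4(M₂ − M₁)) = 10^(0.4 × (-2.4681)) = 10^(-0.98724) = 0.10298.

L₁/L₂ = 0.1030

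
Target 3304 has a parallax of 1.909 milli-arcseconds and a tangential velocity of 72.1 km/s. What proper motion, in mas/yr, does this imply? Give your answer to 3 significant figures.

d = 1/p = 1/0.001909″ = 523.83 pc.
μ = v_t / (4.74 d) = 72.1 / (4.74 × 523.83) = 72.1 / 2483 = 0.029037 ″/yr = 29.037 mas/yr.

29.0 mas/yr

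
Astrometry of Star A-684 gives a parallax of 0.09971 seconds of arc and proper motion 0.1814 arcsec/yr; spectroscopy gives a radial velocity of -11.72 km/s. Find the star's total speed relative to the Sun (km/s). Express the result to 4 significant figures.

14.55 km/s

d = 1/p = 1/0.09971″ = 10.029 pc.
v_t = 4.740 μ d = 4.740 × 0.1814 × 10.029 = 8.6233 km/s.
v = √(v_r² + v_t²) = √((-11.72)² + 8.6233²) = √211.72 = 14.551 km/s.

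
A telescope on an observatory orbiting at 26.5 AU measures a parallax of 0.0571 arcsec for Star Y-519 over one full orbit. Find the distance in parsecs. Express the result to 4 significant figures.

464.1 pc

With baseline B (in AU) and parallax p (in arcsec), d = B/p parsecs.
d = 26.5 / 0.0571 = 464.1 pc.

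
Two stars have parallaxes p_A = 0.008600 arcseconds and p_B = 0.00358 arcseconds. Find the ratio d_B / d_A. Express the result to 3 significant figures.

Since d = 1/p, d_B/d_A = p_A/p_B.
= 0.008600 / 0.00358 = 2.4022.

2.40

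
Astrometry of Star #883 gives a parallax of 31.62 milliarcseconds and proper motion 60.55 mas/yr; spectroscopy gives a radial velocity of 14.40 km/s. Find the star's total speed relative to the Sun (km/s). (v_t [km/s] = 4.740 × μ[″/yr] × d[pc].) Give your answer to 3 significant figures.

d = 1/p = 1/0.03162″ = 31.626 pc.
μ = 60.55 mas/yr = 0.06055 ″/yr.
v_t = 4.740 μ d = 4.740 × 0.06055 × 31.626 = 9.0769 km/s.
v = √(v_r² + v_t²) = √(14.40² + 9.0769²) = √289.75 = 17.022 km/s.

17.0 km/s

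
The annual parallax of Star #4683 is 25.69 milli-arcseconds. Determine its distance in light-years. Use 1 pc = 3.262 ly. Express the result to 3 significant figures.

p = 25.69 milli-arcseconds = 0.02569 arcsec.
d = 1/p = 1/0.02569 = 38.926 pc.
In light-years: 38.926 × 3.262 = 126.98 ly.

127 light years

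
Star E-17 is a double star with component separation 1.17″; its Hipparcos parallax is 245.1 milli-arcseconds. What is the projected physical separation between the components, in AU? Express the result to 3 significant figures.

d = 1/p = 1/0.2451″ = 4.08 pc.
At distance d (pc), an angle of θ arcsec spans θ·d AU: s = 1.17 × 4.08 = 4.7736 AU.

4.77 AU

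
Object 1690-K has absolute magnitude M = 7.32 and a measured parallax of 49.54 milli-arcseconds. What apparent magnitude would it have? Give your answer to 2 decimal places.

d = 1/p = 1/0.04954″ = 20.186 pc.
m − M = 5 log₁₀ d − 5 = 5 log₁₀(20.186) − 5 = 6.5253 − 5 = 1.5253.
m = M + (m − M) = 7.32 + 1.5253 = 8.85.

m = 8.85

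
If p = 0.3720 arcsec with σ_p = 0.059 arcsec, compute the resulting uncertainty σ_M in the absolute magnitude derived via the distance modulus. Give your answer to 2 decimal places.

M = m − 5 log₁₀ d + 5 = m + 5 log₁₀ p + 5, so ∂M/∂p = 5/(p ln 10).
σ_M = (5/ln 10) · (σ_p/p) = 2.1715 × 0.059/0.3720 = 2.1715 × 0.1586 = 0.3444.

σ_M = 0.34 mag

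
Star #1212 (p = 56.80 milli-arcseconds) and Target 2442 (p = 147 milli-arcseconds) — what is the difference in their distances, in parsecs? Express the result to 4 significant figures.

10.80 pc

d_A = 1/0.05680″ = 17.606 pc; d_B = 1/0.1470″ = 6.8027 pc.
|d_B − d_A| = |6.8027 − 17.606| = 10.803 pc.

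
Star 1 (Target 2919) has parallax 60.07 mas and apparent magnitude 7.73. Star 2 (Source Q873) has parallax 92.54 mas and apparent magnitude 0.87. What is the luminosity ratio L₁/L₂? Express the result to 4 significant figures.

L₁/L₂ = 0.004279

d₁ = 1/p₁ = 1/0.06007″ = 16.647 pc; d₂ = 1/p₂ = 1/0.09254″ = 10.806 pc.
M₁ = m₁ − 5 log₁₀ d₁ + 5 = 7.73 − 6.1067 + 5 = 6.6233.
M₂ = 0.87 − 5.1683 + 5 = 0.7017.
L₁/L₂ = 10^(0.4(M₂ − M₁)) = 10^(0.4 × (-5.9216)) = 10^(-2.36864) = 0.0042792.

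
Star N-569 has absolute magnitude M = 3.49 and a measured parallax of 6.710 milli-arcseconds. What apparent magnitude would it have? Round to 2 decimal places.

d = 1/p = 1/0.006710″ = 149.03 pc.
m − M = 5 log₁₀ d − 5 = 5 log₁₀(149.03) − 5 = 10.8664 − 5 = 5.8664.
m = M + (m − M) = 3.49 + 5.8664 = 9.36.

m = 9.36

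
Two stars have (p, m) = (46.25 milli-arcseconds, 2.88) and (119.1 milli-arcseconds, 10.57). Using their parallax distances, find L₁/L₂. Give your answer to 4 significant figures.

d₁ = 1/p₁ = 1/0.04625″ = 21.622 pc; d₂ = 1/p₂ = 1/0.1191″ = 8.3963 pc.
M₁ = m₁ − 5 log₁₀ d₁ + 5 = 2.88 − 6.6745 + 5 = 1.2055.
M₂ = 10.57 − 4.6204 + 5 = 10.9496.
L₁/L₂ = 10^(0.4(M₂ − M₁)) = 10^(0.4 × 9.7441) = 10^3.89764 = 7900.2.

L₁/L₂ = 7900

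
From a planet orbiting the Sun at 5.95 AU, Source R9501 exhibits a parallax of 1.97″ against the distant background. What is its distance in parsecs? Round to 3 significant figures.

With baseline B (in AU) and parallax p (in arcsec), d = B/p parsecs.
d = 5.95 / 1.97 = 3.0203 pc.

3.02 pc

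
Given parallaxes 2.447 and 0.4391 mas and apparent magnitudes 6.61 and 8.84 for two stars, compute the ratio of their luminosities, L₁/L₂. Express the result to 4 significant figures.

L₁/L₂ = 0.2511

d₁ = 1/p₁ = 1/0.002447″ = 408.66 pc; d₂ = 1/p₂ = 1/0.0004391″ = 2277.4 pc.
M₁ = m₁ − 5 log₁₀ d₁ + 5 = 6.61 − 13.0568 + 5 = -1.4468.
M₂ = 8.84 − 16.7872 + 5 = -2.9472.
L₁/L₂ = 10^(0.4(M₂ − M₁)) = 10^(0.4 × (-1.5004)) = 10^(-0.60016) = 0.2511.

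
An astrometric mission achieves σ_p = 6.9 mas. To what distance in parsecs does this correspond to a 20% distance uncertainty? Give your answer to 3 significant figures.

29.0 pc

σ_d/d = σ_p/p, so the condition is σ_p/p ≤ 0.20, i.e. p ≥ σ_p/0.20.
p_min = 6.9/0.20 = 34.5 mas = 0.0345 arcsec.
d_max = 1/p_min = 1/0.0345 = 28.986 pc.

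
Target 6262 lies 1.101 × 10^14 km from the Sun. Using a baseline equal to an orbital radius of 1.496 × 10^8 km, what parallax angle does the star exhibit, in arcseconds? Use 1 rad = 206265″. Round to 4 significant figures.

0.2803 arcsec

θ ≈ B/d = (1.496 × 10^8) / (1.101 × 10^14) = 1.3588 × 10^-6 rad.
In arcseconds: 1.3588 × 10^-6 × 206265 = 0.28027″.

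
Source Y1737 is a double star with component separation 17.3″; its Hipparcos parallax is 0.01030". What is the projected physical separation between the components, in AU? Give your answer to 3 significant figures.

d = 1/p = 1/0.01030″ = 97.087 pc.
At distance d (pc), an angle of θ arcsec spans θ·d AU: s = 17.3 × 97.087 = 1679.6 AU.

1680 AU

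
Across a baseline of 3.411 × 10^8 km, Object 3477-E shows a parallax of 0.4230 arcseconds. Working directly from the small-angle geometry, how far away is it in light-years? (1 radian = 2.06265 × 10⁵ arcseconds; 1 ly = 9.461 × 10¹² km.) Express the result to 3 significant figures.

17.6 ly

θ = 0.4230″ = 0.4230/206265 = 2.0508 × 10^-6 rad.
d = B/θ = (3.411 × 10^8) / (2.0508 × 10^-6) = 1.6633 × 10^14 km = (1.6633 × 10^14) / (9.461 × 10^12) ly = 17.581 ly.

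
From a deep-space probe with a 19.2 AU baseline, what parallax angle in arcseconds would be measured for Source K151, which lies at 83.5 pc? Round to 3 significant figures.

p (arcsec) = B (AU) / d (pc).
p = 19.2 / 83.5 = 0.22994 arcsec.

0.230 arcsec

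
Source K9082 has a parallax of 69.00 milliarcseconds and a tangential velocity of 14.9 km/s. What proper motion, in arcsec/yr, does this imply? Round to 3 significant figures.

0.217 arcsec/yr

d = 1/p = 1/0.06900″ = 14.493 pc.
μ = v_t / (4.74 d) = 14.9 / (4.74 × 14.493) = 14.9 / 68.697 = 0.21689 ″/yr.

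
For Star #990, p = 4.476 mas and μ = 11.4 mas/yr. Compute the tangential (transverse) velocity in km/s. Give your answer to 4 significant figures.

d = 1/p = 1/0.004476″ = 223.41 pc.
μ = 11.4 mas/yr = 0.0114 ″/yr.
v_t = 4.74 × μ × d = 4.74 × 0.0114 × 223.41 = 12.072 km/s.

12.07 km/s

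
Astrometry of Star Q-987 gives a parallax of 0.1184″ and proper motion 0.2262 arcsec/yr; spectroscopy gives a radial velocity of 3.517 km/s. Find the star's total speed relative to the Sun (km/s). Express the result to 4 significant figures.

d = 1/p = 1/0.1184″ = 8.4459 pc.
v_t = 4.740 μ d = 4.740 × 0.2262 × 8.4459 = 9.0556 km/s.
v = √(v_r² + v_t²) = √(3.517² + 9.0556²) = √94.3732 = 9.7146 km/s.

9.715 km/s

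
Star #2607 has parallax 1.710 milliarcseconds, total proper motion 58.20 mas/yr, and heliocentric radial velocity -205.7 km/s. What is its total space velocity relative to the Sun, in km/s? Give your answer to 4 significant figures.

d = 1/p = 1/0.001710″ = 584.8 pc.
μ = 58.20 mas/yr = 0.05820 ″/yr.
v_t = 4.740 μ d = 4.740 × 0.05820 × 584.8 = 161.33 km/s.
v = √(v_r² + v_t²) = √((-205.7)² + 161.33²) = √68339.9 = 261.42 km/s.

261.4 km/s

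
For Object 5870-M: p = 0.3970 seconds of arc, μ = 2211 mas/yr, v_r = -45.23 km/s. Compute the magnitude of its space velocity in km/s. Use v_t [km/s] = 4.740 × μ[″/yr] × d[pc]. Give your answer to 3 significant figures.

52.4 km/s

d = 1/p = 1/0.3970″ = 2.5189 pc.
μ = 2211 mas/yr = 2.211 ″/yr.
v_t = 4.740 μ d = 4.740 × 2.211 × 2.5189 = 26.398 km/s.
v = √(v_r² + v_t²) = √((-45.23)² + 26.398²) = √2742.61 = 52.37 km/s.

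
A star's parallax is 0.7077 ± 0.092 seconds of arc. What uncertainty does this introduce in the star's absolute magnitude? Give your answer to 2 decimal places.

σ_M = 0.28 mag

M = m − 5 log₁₀ d + 5 = m + 5 log₁₀ p + 5, so ∂M/∂p = 5/(p ln 10).
σ_M = (5/ln 10) · (σ_p/p) = 2.1715 × 0.092/0.7077 = 2.1715 × 0.13 = 0.2823.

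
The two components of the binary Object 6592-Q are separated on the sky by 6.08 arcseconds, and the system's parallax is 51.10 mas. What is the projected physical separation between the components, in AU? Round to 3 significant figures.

119 AU

d = 1/p = 1/0.05110″ = 19.569 pc.
At distance d (pc), an angle of θ arcsec spans θ·d AU: s = 6.08 × 19.569 = 118.98 AU.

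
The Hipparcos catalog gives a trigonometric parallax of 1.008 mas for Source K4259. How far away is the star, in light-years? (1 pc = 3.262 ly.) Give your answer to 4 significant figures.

p = 1.008 mas = 0.001008 arcsec.
d = 1/p = 1/0.001008 = 992.06 pc.
In light-years: 992.06 × 3.262 = 3236.1 ly.

3236 light years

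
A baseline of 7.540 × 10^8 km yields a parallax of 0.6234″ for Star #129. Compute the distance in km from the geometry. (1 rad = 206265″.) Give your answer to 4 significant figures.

θ = 0.6234″ = 0.6234/206265 = 3.0223 × 10^-6 rad.
d = B/θ = (7.540 × 10^8) / (3.0223 × 10^-6) = 2.4948 × 10^14 km.

2.495 × 10^14 km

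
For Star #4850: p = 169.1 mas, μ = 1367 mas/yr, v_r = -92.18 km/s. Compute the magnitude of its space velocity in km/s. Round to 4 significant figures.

99.83 km/s

d = 1/p = 1/0.1691″ = 5.9137 pc.
μ = 1367 mas/yr = 1.367 ″/yr.
v_t = 4.740 μ d = 4.740 × 1.367 × 5.9137 = 38.318 km/s.
v = √(v_r² + v_t²) = √((-92.18)² + 38.318²) = √9965.42 = 99.827 km/s.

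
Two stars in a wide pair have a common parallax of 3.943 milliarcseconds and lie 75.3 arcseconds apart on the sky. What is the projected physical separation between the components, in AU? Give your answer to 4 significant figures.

d = 1/p = 1/0.003943″ = 253.61 pc.
At distance d (pc), an angle of θ arcsec spans θ·d AU: s = 75.3 × 253.61 = 19097 AU.

19100 AU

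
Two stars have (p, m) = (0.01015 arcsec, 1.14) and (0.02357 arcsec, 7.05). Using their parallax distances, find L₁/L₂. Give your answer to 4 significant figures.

L₁/L₂ = 1247

d₁ = 1/p₁ = 1/0.01015″ = 98.522 pc; d₂ = 1/p₂ = 1/0.02357″ = 42.427 pc.
M₁ = m₁ − 5 log₁₀ d₁ + 5 = 1.14 − 9.9677 + 5 = -3.8277.
M₂ = 7.05 − 8.1382 + 5 = 3.9118.
L₁/L₂ = 10^(0.4(M₂ − M₁)) = 10^(0.4 × 7.7395) = 10^3.09580 = 1246.8.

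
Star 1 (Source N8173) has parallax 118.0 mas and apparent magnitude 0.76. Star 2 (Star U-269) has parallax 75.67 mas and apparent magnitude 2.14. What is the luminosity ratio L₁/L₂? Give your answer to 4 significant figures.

L₁/L₂ = 1.466

d₁ = 1/p₁ = 1/0.1180″ = 8.4746 pc; d₂ = 1/p₂ = 1/0.07567″ = 13.215 pc.
M₁ = m₁ − 5 log₁₀ d₁ + 5 = 0.76 − 4.6406 + 5 = 1.1194.
M₂ = 2.14 − 5.6053 + 5 = 1.5347.
L₁/L₂ = 10^(0.4(M₂ − M₁)) = 10^(0.4 × 0.4153) = 10^0.16612 = 1.466.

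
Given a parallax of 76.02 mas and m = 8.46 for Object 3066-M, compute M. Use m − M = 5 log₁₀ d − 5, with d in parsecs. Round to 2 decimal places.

M = 7.86

d = 1/p = 1/0.07602″ = 13.154 pc.
m − M = 5 log₁₀(13.154) − 5 = 5.5953 − 5 = 0.5953.
M = m − (m − M) = 8.46 − 0.5953 = 7.86.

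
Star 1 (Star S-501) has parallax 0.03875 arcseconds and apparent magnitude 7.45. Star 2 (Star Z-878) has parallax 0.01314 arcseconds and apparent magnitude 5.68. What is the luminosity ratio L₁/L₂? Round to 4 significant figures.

d₁ = 1/p₁ = 1/0.03875″ = 25.806 pc; d₂ = 1/p₂ = 1/0.01314″ = 76.104 pc.
M₁ = m₁ − 5 log₁₀ d₁ + 5 = 7.45 − 7.0586 + 5 = 5.3914.
M₂ = 5.68 − 9.4070 + 5 = 1.2730.
L₁/L₂ = 10^(0.4(M₂ − M₁)) = 10^(0.4 × (-4.1184)) = 10^(-1.64736) = 0.022524.

L₁/L₂ = 0.02252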